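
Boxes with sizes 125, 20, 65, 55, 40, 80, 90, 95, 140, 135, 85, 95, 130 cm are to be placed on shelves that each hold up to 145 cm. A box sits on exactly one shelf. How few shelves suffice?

Total = 140 + 135 + 130 + 125 + 95 + 95 + 90 + 85 + 80 + 65 + 55 + 40 + 20 = 1155 cm.
Lower bound: ⌈1155/145⌉ = 8 shelves.
Also, 9 boxes each exceed 145/2 cm, and no two of those can share a shelf, so at least 9 shelves are needed.
A packing using 9 shelves:
  shelf 1: 140 = 140
  shelf 2: 135 = 135
  shelf 3: 130 = 130
  shelf 4: 125 + 20 = 145
  shelf 5: 95 + 40 = 135
  shelf 6: 95 = 95
  shelf 7: 90 + 55 = 145
  shelf 8: 85 = 85
  shelf 9: 80 + 65 = 145
This matches the lower bound, so 9 is optimal.

9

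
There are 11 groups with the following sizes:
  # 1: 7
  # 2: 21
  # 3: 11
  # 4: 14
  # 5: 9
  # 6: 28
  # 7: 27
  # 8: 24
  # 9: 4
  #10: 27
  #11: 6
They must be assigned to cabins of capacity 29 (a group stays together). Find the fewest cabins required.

7

Total = 28 + 27 + 27 + 24 + 21 + 14 + 11 + 9 + 7 + 6 + 4 = 178.
Lower bound: ⌈178/29⌉ = 7 cabins.
A packing using 7 cabins:
  cabin 1: 28 = 28
  cabin 2: 27 = 27
  cabin 3: 27 = 27
  cabin 4: 24 + 4 = 28
  cabin 5: 21 + 7 = 28
  cabin 6: 14 + 11 = 25
  cabin 7: 9 + 6 = 15
This matches the lower bound, so 7 is optimal.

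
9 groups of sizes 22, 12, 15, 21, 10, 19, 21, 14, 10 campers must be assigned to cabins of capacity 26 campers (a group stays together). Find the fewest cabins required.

7

Total = 22 + 21 + 21 + 19 + 15 + 14 + 12 + 10 + 10 = 144 campers.
Lower bound: ⌈144/26⌉ = 6 cabins.
A packing using 7 cabins:
  cabin 1: 22 = 22
  cabin 2: 21 = 21
  cabin 3: 21 = 21
  cabin 4: 19 = 19
  cabin 5: 15 + 10 = 25
  cabin 6: 14 + 12 = 26
  cabin 7: 10 = 10
No arrangement into 6 cabins stays within capacity, so 7 is optimal.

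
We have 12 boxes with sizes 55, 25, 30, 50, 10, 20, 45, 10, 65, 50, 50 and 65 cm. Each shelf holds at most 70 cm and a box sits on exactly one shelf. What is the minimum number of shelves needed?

Total = 65 + 65 + 55 + 50 + 50 + 50 + 45 + 30 + 25 + 20 + 10 + 10 = 475 cm.
Lower bound: ⌈475/70⌉ = 7 shelves.
A packing using 8 shelves:
  shelf 1: 65 = 65
  shelf 2: 65 = 65
  shelf 3: 55 + 10 = 65
  shelf 4: 50 + 20 = 70
  shelf 5: 50 + 10 = 60
  shelf 6: 50 = 50
  shelf 7: 45 + 25 = 70
  shelf 8: 30 = 30
No arrangement into 7 shelves stays within capacity, so 8 is optimal.

8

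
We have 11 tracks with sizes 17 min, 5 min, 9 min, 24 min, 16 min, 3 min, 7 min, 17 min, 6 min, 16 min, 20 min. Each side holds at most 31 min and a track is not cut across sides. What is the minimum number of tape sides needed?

6

Total = 24 + 20 + 17 + 17 + 16 + 16 + 9 + 7 + 6 + 5 + 3 = 140 min.
Lower bound: ⌈140/31⌉ = 5 tape sides.
Also, 6 tracks each exceed 31/2 min, and no two of those can share a side, so at least 6 tape sides are needed.
A packing using 6 tape sides:
  side 1: 24 + 7 = 31
  side 2: 20 + 9 = 29
  side 3: 17 + 6 + 5 + 3 = 31
  side 4: 17 = 17
  side 5: 16 = 16
  side 6: 16 = 16
This matches the lower bound, so 6 is optimal.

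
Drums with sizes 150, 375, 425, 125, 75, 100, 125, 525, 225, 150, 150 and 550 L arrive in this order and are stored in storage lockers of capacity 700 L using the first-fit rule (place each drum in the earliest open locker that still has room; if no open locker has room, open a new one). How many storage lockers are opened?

  150 → locker 1 (new)  [load 150/700]
  375 → locker 1  [load 525/700]
  425 → locker 2 (new)  [load 425/700]
  125 → locker 1  [load 650/700]
  75 → locker 2  [load 500/700]
  100 → locker 2  [load 600/700]
  125 → locker 3 (new)  [load 125/700]
  525 → locker 3  [load 650/700]
  225 → locker 4 (new)  [load 225/700]
  150 → locker 4  [load 375/700]
  150 → locker 4  [load 525/700]
  550 → locker 5 (new)  [load 550/700]
5 storage lockers opened.

5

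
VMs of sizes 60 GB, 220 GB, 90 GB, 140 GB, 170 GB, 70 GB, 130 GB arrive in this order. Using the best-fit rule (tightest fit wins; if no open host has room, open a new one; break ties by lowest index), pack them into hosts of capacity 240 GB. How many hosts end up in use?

  60 → host 1 (new)  [load 60/240]
  220 → host 2 (new)  [load 220/240]
  90 → host 1  [load 150/240]
  140 → host 3 (new)  [load 140/240]
  170 → host 4 (new)  [load 170/240]
  70 → host 4  [load 240/240]
  130 → host 5 (new)  [load 130/240]
5 hosts opened.

5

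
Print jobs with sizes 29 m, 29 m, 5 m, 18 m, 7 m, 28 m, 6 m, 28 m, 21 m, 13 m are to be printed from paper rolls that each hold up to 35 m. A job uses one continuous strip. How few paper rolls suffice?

Total = 29 + 29 + 28 + 28 + 21 + 18 + 13 + 7 + 6 + 5 = 184 m.
Lower bound: ⌈184/35⌉ = 6 paper rolls.
A packing using 6 paper rolls:
  roll 1: 29 + 6 = 35
  roll 2: 29 + 5 = 34
  roll 3: 28 + 7 = 35
  roll 4: 28 = 28
  roll 5: 21 + 13 = 34
  roll 6: 18 = 18
This matches the lower bound, so 6 is optimal.

6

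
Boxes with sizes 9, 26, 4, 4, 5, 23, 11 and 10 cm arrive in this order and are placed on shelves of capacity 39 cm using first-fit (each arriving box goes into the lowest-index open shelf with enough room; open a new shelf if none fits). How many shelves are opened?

  9 → shelf 1 (new)  [load 9/39]
  26 → shelf 1  [load 35/39]
  4 → shelf 1  [load 39/39]
  4 → shelf 2 (new)  [load 4/39]
  5 → shelf 2  [load 9/39]
  23 → shelf 2  [load 32/39]
  11 → shelf 3 (new)  [load 11/39]
  10 → shelf 3  [load 21/39]
3 shelves opened.

3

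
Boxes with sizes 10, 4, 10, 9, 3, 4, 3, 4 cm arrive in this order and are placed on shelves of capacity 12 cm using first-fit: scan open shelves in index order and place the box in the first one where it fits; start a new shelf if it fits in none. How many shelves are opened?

  10 → shelf 1 (new)  [load 10/12]
  4 → shelf 2 (new)  [load 4/12]
  10 → shelf 3 (new)  [load 10/12]
  9 → shelf 4 (new)  [load 9/12]
  3 → shelf 2  [load 7/12]
  4 → shelf 2  [load 11/12]
  3 → shelf 4  [load 12/12]
  4 → shelf 5 (new)  [load 4/12]
5 shelves opened.

5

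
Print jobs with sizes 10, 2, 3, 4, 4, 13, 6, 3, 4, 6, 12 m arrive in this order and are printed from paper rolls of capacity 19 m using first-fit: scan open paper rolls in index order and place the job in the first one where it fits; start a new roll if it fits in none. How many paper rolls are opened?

4

  10 → roll 1 (new)  [load 10/19]
  2 → roll 1  [load 12/19]
  3 → roll 1  [load 15/19]
  4 → roll 1  [load 19/19]
  4 → roll 2 (new)  [load 4/19]
  13 → roll 2  [load 17/19]
  6 → roll 3 (new)  [load 6/19]
  3 → roll 3  [load 9/19]
  4 → roll 3  [load 13/19]
  6 → roll 3  [load 19/19]
  12 → roll 4 (new)  [load 12/19]
4 paper rolls opened.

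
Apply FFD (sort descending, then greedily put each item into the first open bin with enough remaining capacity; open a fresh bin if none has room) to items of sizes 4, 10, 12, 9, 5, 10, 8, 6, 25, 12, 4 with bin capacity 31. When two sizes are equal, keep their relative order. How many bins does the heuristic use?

Sorted descending: 25, 12, 12, 10, 10, 9, 8, 6, 5, 4, 4.
  25 → bin 1 (new)  [load 25/31]
  12 → bin 2 (new)  [load 12/31]
  12 → bin 2  [load 24/31]
  10 → bin 3 (new)  [load 10/31]
  10 → bin 3  [load 20/31]
  9 → bin 3  [load 29/31]
  8 → bin 4 (new)  [load 8/31]
  6 → bin 1  [load 31/31]
  5 → bin 2  [load 29/31]
  4 → bin 4  [load 12/31]
  4 → bin 4  [load 16/31]
4 bins opened.

4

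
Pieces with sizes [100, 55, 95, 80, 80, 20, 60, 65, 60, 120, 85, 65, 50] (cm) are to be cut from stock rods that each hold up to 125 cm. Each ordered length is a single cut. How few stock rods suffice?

9

Total = 120 + 100 + 95 + 85 + 80 + 80 + 65 + 65 + 60 + 60 + 55 + 50 + 20 = 935 cm.
Lower bound: ⌈935/125⌉ = 8 stock rods.
A packing using 9 stock rods:
  stock rod 1: 120 = 120
  stock rod 2: 100 + 20 = 120
  stock rod 3: 95 = 95
  stock rod 4: 85 = 85
  stock rod 5: 80 = 80
  stock rod 6: 80 = 80
  stock rod 7: 65 + 60 = 125
  stock rod 8: 65 + 60 = 125
  stock rod 9: 55 + 50 = 105
No arrangement into 8 stock rods stays within capacity, so 9 is optimal.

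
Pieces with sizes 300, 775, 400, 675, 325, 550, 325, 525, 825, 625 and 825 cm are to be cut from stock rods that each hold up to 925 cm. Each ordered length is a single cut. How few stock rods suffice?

Total = 825 + 825 + 775 + 675 + 625 + 550 + 525 + 400 + 325 + 325 + 300 = 6150 cm.
Lower bound: ⌈6150/925⌉ = 7 stock rods.
A packing using 8 stock rods:
  stock rod 1: 825 = 825
  stock rod 2: 825 = 825
  stock rod 3: 775 = 775
  stock rod 4: 675 = 675
  stock rod 5: 625 + 300 = 925
  stock rod 6: 550 + 325 = 875
  stock rod 7: 525 + 400 = 925
  stock rod 8: 325 = 325
No arrangement into 7 stock rods stays within capacity, so 8 is optimal.

8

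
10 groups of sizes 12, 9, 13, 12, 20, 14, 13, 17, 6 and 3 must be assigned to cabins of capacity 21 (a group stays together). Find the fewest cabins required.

Total = 20 + 17 + 14 + 13 + 13 + 12 + 12 + 9 + 6 + 3 = 119.
Lower bound: ⌈119/21⌉ = 6 cabins.
Also, 7 groups each exceed 21/2, and no two of those can share a cabin, so at least 7 cabins are needed.
A packing using 7 cabins:
  cabin 1: 20 = 20
  cabin 2: 17 + 3 = 20
  cabin 3: 14 + 6 = 20
  cabin 4: 13 = 13
  cabin 5: 13 = 13
  cabin 6: 12 + 9 = 21
  cabin 7: 12 = 12
This matches the lower bound, so 7 is optimal.

7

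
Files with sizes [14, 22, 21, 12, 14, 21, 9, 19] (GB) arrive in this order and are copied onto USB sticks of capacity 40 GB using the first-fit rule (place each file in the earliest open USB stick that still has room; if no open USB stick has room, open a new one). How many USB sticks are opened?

  14 → USB stick 1 (new)  [load 14/40]
  22 → USB stick 1  [load 36/40]
  21 → USB stick 2 (new)  [load 21/40]
  12 → USB stick 2  [load 33/40]
  14 → USB stick 3 (new)  [load 14/40]
  21 → USB stick 3  [load 35/40]
  9 → USB stick 4 (new)  [load 9/40]
  19 → USB stick 4  [load 28/40]
4 USB sticks opened.

4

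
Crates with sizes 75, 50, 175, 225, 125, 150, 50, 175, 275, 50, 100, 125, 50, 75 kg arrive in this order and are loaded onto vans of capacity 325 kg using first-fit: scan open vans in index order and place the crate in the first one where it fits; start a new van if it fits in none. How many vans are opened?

6

  75 → van 1 (new)  [load 75/325]
  50 → van 1  [load 125/325]
  175 → van 1  [load 300/325]
  225 → van 2 (new)  [load 225/325]
  125 → van 3 (new)  [load 125/325]
  150 → van 3  [load 275/325]
  50 → van 2  [load 275/325]
  175 → van 4 (new)  [load 175/325]
  275 → van 5 (new)  [load 275/325]
  50 → van 2  [load 325/325]
  100 → van 4  [load 275/325]
  125 → van 6 (new)  [load 125/325]
  50 → van 3  [load 325/325]
  75 → van 6  [load 200/325]
6 vans opened.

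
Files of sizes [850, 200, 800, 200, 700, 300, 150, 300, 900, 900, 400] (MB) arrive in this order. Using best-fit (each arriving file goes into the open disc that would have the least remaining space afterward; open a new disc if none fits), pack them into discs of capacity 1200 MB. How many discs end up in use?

  850 → disc 1 (new)  [load 850/1200]
  200 → disc 1  [load 1050/1200]
  800 → disc 2 (new)  [load 800/1200]
  200 → disc 2  [load 1000/1200]
  700 → disc 3 (new)  [load 700/1200]
  300 → disc 3  [load 1000/1200]
  150 → disc 1  [load 1200/1200]
  300 → disc 4 (new)  [load 300/1200]
  900 → disc 4  [load 1200/1200]
  900 → disc 5 (new)  [load 900/1200]
  400 → disc 6 (new)  [load 400/1200]
6 discs opened.

6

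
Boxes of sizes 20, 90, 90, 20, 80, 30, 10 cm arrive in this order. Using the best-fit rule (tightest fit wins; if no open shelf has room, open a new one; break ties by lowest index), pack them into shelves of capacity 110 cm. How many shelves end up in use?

  20 → shelf 1 (new)  [load 20/110]
  90 → shelf 1  [load 110/110]
  90 → shelf 2 (new)  [load 90/110]
  20 → shelf 2  [load 110/110]
  80 → shelf 3 (new)  [load 80/110]
  30 → shelf 3  [load 110/110]
  10 → shelf 4 (new)  [load 10/110]
4 shelves opened.

4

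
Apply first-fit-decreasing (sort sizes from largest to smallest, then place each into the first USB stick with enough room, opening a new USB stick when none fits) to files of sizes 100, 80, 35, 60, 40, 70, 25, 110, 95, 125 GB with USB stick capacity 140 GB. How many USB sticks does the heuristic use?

Sorted descending: 125, 110, 100, 95, 80, 70, 60, 40, 35, 25.
  125 → USB stick 1 (new)  [load 125/140]
  110 → USB stick 2 (new)  [load 110/140]
  100 → USB stick 3 (new)  [load 100/140]
  95 → USB stick 4 (new)  [load 95/140]
  80 → USB stick 5 (new)  [load 80/140]
  70 → USB stick 6 (new)  [load 70/140]
  60 → USB stick 5  [load 140/140]
  40 → USB stick 3  [load 140/140]
  35 → USB stick 4  [load 130/140]
  25 → USB stick 2  [load 135/140]
6 USB sticks opened.

6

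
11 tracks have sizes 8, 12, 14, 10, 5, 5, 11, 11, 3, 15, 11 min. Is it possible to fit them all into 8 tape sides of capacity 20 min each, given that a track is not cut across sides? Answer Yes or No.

A valid assignment using 7 tape sides:
  side 1: 15 + 5 = 20
  side 2: 14 + 5 = 19
  side 3: 12 + 8 = 20
  side 4: 11 + 3 = 14
  side 5: 11 = 11
  side 6: 11 = 11
  side 7: 10 = 10
That uses only 7 ≤ 8, so 8 tape sides are enough.

Yes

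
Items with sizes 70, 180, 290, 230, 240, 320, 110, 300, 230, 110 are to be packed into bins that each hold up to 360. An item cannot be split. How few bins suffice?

7

Total = 320 + 300 + 290 + 240 + 230 + 230 + 180 + 110 + 110 + 70 = 2080.
Lower bound: ⌈2080/360⌉ = 6 bins.
A packing using 7 bins:
  bin 1: 320 = 320
  bin 2: 300 = 300
  bin 3: 290 + 70 = 360
  bin 4: 240 + 110 = 350
  bin 5: 230 + 110 = 340
  bin 6: 230 = 230
  bin 7: 180 = 180
No arrangement into 6 bins stays within capacity, so 7 is optimal.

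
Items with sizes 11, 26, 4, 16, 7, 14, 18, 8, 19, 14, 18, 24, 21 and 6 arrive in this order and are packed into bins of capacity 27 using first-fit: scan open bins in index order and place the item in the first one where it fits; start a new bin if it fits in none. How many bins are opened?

  11 → bin 1 (new)  [load 11/27]
  26 → bin 2 (new)  [load 26/27]
  4 → bin 1  [load 15/27]
  16 → bin 3 (new)  [load 16/27]
  7 → bin 1  [load 22/27]
  14 → bin 4 (new)  [load 14/27]
  18 → bin 5 (new)  [load 18/27]
  8 → bin 3  [load 24/27]
  19 → bin 6 (new)  [load 19/27]
  14 → bin 7 (new)  [load 14/27]
  18 → bin 8 (new)  [load 18/27]
  24 → bin 9 (new)  [load 24/27]
  21 → bin 10 (new)  [load 21/27]
  6 → bin 4  [load 20/27]
10 bins opened.

10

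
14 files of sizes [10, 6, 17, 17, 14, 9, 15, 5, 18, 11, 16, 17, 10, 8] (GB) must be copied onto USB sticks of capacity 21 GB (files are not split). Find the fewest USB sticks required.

Total = 18 + 17 + 17 + 17 + 16 + 15 + 14 + 11 + 10 + 10 + 9 + 8 + 6 + 5 = 173 GB.
Lower bound: ⌈173/21⌉ = 9 USB sticks.
A packing using 10 USB sticks:
  USB stick 1: 18 = 18
  USB stick 2: 17 = 17
  USB stick 3: 17 = 17
  USB stick 4: 17 = 17
  USB stick 5: 16 + 5 = 21
  USB stick 6: 15 + 6 = 21
  USB stick 7: 14 = 14
  USB stick 8: 11 + 10 = 21
  USB stick 9: 10 + 9 = 19
  USB stick 10: 8 = 8
No arrangement into 9 USB sticks stays within capacity, so 10 is optimal.

10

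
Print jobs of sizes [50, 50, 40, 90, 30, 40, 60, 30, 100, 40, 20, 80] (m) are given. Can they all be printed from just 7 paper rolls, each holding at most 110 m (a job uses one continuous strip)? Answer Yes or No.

Yes

A valid assignment using 6 paper rolls:
  roll 1: 100 = 100
  roll 2: 90 + 20 = 110
  roll 3: 80 + 30 = 110
  roll 4: 60 + 50 = 110
  roll 5: 50 + 40 = 90
  roll 6: 40 + 40 + 30 = 110
That uses only 6 ≤ 7, so 7 paper rolls are enough.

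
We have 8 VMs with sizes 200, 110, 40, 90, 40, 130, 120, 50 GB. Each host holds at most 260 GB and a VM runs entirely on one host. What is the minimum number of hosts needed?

4

Total = 200 + 130 + 120 + 110 + 90 + 50 + 40 + 40 = 780 GB.
Lower bound: ⌈780/260⌉ = 3 hosts.
A packing using 4 hosts:
  host 1: 200 + 50 = 250
  host 2: 130 + 120 = 250
  host 3: 110 + 90 + 40 = 240
  host 4: 40 = 40
No arrangement into 3 hosts stays within capacity, so 4 is optimal.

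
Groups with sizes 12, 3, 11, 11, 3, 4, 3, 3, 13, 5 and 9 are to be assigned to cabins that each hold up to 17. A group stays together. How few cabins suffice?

Total = 13 + 12 + 11 + 11 + 9 + 5 + 4 + 3 + 3 + 3 + 3 = 77.
Lower bound: ⌈77/17⌉ = 5 cabins.
A packing using 5 cabins:
  cabin 1: 13 + 4 = 17
  cabin 2: 12 + 5 = 17
  cabin 3: 11 + 3 + 3 = 17
  cabin 4: 11 + 3 + 3 = 17
  cabin 5: 9 = 9
This matches the lower bound, so 5 is optimal.

5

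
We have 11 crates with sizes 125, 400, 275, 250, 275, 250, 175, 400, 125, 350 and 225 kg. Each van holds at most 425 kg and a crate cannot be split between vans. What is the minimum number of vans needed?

Total = 400 + 400 + 350 + 275 + 275 + 250 + 250 + 225 + 175 + 125 + 125 = 2850 kg.
Lower bound: ⌈2850/425⌉ = 7 vans.
Also, 8 crates each exceed 425/2 kg, and no two of those can share a van, so at least 8 vans are needed.
A packing using 8 vans:
  van 1: 400 = 400
  van 2: 400 = 400
  van 3: 350 = 350
  van 4: 275 + 125 = 400
  van 5: 275 + 125 = 400
  van 6: 250 + 175 = 425
  van 7: 250 = 250
  van 8: 225 = 225
This matches the lower bound, so 8 is optimal.

8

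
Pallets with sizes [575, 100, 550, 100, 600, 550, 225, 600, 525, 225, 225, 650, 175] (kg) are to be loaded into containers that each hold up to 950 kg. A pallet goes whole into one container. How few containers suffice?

7

Total = 650 + 600 + 600 + 575 + 550 + 550 + 525 + 225 + 225 + 225 + 175 + 100 + 100 = 5100 kg.
Lower bound: ⌈5100/950⌉ = 6 containers.
Also, 7 pallets each exceed 475 kg, and no two of those can share a container, so at least 7 containers are needed.
A packing using 7 containers:
  container 1: 650 + 225 = 875
  container 2: 600 + 225 + 100 = 925
  container 3: 600 + 225 + 100 = 925
  container 4: 575 + 175 = 750
  container 5: 550 = 550
  container 6: 550 = 550
  container 7: 525 = 525
This matches the lower bound, so 7 is optimal.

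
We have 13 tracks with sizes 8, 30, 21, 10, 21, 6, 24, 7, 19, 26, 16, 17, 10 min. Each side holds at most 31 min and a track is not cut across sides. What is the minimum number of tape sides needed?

8

Total = 30 + 26 + 24 + 21 + 21 + 19 + 17 + 16 + 10 + 10 + 8 + 7 + 6 = 215 min.
Lower bound: ⌈215/31⌉ = 7 tape sides.
Also, 8 tracks each exceed 31/2 min, and no two of those can share a side, so at least 8 tape sides are needed.
A packing using 8 tape sides:
  side 1: 30 = 30
  side 2: 26 = 26
  side 3: 24 + 7 = 31
  side 4: 21 + 10 = 31
  side 5: 21 + 10 = 31
  side 6: 19 + 8 = 27
  side 7: 17 + 6 = 23
  side 8: 16 = 16
This matches the lower bound, so 8 is optimal.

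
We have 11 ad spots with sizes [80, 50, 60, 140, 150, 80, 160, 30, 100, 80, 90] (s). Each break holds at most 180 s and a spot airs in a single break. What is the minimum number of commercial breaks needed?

Total = 160 + 150 + 140 + 100 + 90 + 80 + 80 + 80 + 60 + 50 + 30 = 1020 s.
Lower bound: ⌈1020/180⌉ = 6 commercial breaks.
A packing using 7 commercial breaks:
  break 1: 160 = 160
  break 2: 150 + 30 = 180
  break 3: 140 = 140
  break 4: 100 + 80 = 180
  break 5: 90 + 80 = 170
  break 6: 80 + 60 = 140
  break 7: 50 = 50
No arrangement into 6 commercial breaks stays within capacity, so 7 is optimal.

7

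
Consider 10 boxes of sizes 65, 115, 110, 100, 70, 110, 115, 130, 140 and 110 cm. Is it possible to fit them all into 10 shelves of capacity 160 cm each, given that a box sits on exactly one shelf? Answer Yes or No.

A valid assignment using 9 shelves:
  shelf 1: 140 = 140
  shelf 2: 130 = 130
  shelf 3: 115 = 115
  shelf 4: 115 = 115
  shelf 5: 110 = 110
  shelf 6: 110 = 110
  shelf 7: 110 = 110
  shelf 8: 100 = 100
  shelf 9: 70 + 65 = 135
That uses only 9 ≤ 10, so 10 shelves are enough.

Yes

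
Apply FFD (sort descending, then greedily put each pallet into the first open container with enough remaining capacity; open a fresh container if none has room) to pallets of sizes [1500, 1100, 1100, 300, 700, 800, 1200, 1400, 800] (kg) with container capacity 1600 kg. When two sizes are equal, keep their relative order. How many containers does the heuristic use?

7

Sorted descending: 1500, 1400, 1200, 1100, 1100, 800, 800, 700, 300.
  1500 → container 1 (new)  [load 1500/1600]
  1400 → container 2 (new)  [load 1400/1600]
  1200 → container 3 (new)  [load 1200/1600]
  1100 → container 4 (new)  [load 1100/1600]
  1100 → container 5 (new)  [load 1100/1600]
  800 → container 6 (new)  [load 800/1600]
  800 → container 6  [load 1600/1600]
  700 → container 7 (new)  [load 700/1600]
  300 → container 3  [load 1500/1600]
7 containers opened.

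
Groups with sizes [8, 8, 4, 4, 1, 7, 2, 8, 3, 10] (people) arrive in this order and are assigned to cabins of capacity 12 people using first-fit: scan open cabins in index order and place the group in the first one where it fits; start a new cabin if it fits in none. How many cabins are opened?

  8 → cabin 1 (new)  [load 8/12]
  8 → cabin 2 (new)  [load 8/12]
  4 → cabin 1  [load 12/12]
  4 → cabin 2  [load 12/12]
  1 → cabin 3 (new)  [load 1/12]
  7 → cabin 3  [load 8/12]
  2 → cabin 3  [load 10/12]
  8 → cabin 4 (new)  [load 8/12]
  3 → cabin 4  [load 11/12]
  10 → cabin 5 (new)  [load 10/12]
5 cabins opened.

5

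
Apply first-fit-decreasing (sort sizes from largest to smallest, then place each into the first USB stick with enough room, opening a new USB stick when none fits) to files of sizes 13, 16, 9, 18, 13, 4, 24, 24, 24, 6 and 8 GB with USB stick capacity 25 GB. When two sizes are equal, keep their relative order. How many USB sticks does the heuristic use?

Sorted descending: 24, 24, 24, 18, 16, 13, 13, 9, 8, 6, 4.
  24 → USB stick 1 (new)  [load 24/25]
  24 → USB stick 2 (new)  [load 24/25]
  24 → USB stick 3 (new)  [load 24/25]
  18 → USB stick 4 (new)  [load 18/25]
  16 → USB stick 5 (new)  [load 16/25]
  13 → USB stick 6 (new)  [load 13/25]
  13 → USB stick 7 (new)  [load 13/25]
  9 → USB stick 5  [load 25/25]
  8 → USB stick 6  [load 21/25]
  6 → USB stick 4  [load 24/25]
  4 → USB stick 6  [load 25/25]
7 USB sticks opened.

7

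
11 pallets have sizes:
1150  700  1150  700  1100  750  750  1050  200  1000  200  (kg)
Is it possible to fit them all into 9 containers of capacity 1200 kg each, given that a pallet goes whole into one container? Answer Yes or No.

A valid assignment using 9 containers:
  container 1: 1150 = 1150
  container 2: 1150 = 1150
  container 3: 1100 = 1100
  container 4: 1050 = 1050
  container 5: 1000 + 200 = 1200
  container 6: 750 + 200 = 950
  container 7: 750 = 750
  container 8: 700 = 700
  container 9: 700 = 700
Every load is within 1200 kg, so 9 containers suffice.

Yes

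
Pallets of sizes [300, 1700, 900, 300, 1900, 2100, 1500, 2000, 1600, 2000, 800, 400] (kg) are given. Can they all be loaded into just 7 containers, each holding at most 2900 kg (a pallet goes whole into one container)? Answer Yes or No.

Yes

A valid assignment using 7 containers:
  container 1: 2100 + 800 = 2900
  container 2: 2000 + 900 = 2900
  container 3: 2000 + 400 + 300 = 2700
  container 4: 1900 + 300 = 2200
  container 5: 1700 = 1700
  container 6: 1600 = 1600
  container 7: 1500 = 1500
Every load is within 2900 kg, so 7 containers suffice.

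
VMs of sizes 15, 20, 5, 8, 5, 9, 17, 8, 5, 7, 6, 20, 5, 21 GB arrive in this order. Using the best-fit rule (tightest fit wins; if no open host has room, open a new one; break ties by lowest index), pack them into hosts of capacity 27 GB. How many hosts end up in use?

  15 → host 1 (new)  [load 15/27]
  20 → host 2 (new)  [load 20/27]
  5 → host 2  [load 25/27]
  8 → host 1  [load 23/27]
  5 → host 3 (new)  [load 5/27]
  9 → host 3  [load 14/27]
  17 → host 4 (new)  [load 17/27]
  8 → host 4  [load 25/27]
  5 → host 3  [load 19/27]
  7 → host 3  [load 26/27]
  6 → host 5 (new)  [load 6/27]
  20 → host 5  [load 26/27]
  5 → host 6 (new)  [load 5/27]
  21 → host 6  [load 26/27]
6 hosts opened.

6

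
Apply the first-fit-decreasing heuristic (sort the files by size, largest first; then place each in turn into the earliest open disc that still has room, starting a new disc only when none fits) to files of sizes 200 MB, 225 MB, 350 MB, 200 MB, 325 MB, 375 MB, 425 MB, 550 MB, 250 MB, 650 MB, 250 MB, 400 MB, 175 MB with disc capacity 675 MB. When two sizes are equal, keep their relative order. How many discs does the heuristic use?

Sorted descending: 650, 550, 425, 400, 375, 350, 325, 250, 250, 225, 200, 200, 175.
  650 → disc 1 (new)  [load 650/675]
  550 → disc 2 (new)  [load 550/675]
  425 → disc 3 (new)  [load 425/675]
  400 → disc 4 (new)  [load 400/675]
  375 → disc 5 (new)  [load 375/675]
  350 → disc 6 (new)  [load 350/675]
  325 → disc 6  [load 675/675]
  250 → disc 3  [load 675/675]
  250 → disc 4  [load 650/675]
  225 → disc 5  [load 600/675]
  200 → disc 7 (new)  [load 200/675]
  200 → disc 7  [load 400/675]
  175 → disc 7  [load 575/675]
7 discs opened.

7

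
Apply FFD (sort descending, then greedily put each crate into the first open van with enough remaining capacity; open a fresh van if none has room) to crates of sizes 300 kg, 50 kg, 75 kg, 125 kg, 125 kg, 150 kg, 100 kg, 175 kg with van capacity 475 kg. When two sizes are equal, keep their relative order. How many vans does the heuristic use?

Sorted descending: 300, 175, 150, 125, 125, 100, 75, 50.
  300 → van 1 (new)  [load 300/475]
  175 → van 1  [load 475/475]
  150 → van 2 (new)  [load 150/475]
  125 → van 2  [load 275/475]
  125 → van 2  [load 400/475]
  100 → van 3 (new)  [load 100/475]
  75 → van 2  [load 475/475]
  50 → van 3  [load 150/475]
3 vans opened.

3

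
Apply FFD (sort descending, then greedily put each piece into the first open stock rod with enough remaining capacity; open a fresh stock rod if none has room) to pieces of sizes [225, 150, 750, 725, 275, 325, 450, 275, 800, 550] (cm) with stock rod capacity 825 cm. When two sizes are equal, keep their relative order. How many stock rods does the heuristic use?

Sorted descending: 800, 750, 725, 550, 450, 325, 275, 275, 225, 150.
  800 → stock rod 1 (new)  [load 800/825]
  750 → stock rod 2 (new)  [load 750/825]
  725 → stock rod 3 (new)  [load 725/825]
  550 → stock rod 4 (new)  [load 550/825]
  450 → stock rod 5 (new)  [load 450/825]
  325 → stock rod 5  [load 775/825]
  275 → stock rod 4  [load 825/825]
  275 → stock rod 6 (new)  [load 275/825]
  225 → stock rod 6  [load 500/825]
  150 → stock rod 6  [load 650/825]
6 stock rods opened.

6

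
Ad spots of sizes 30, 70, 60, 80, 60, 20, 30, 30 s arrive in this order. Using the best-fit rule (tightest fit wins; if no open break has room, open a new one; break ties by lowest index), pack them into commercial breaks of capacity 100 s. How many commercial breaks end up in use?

4

  30 → break 1 (new)  [load 30/100]
  70 → break 1  [load 100/100]
  60 → break 2 (new)  [load 60/100]
  80 → break 3 (new)  [load 80/100]
  60 → break 4 (new)  [load 60/100]
  20 → break 3  [load 100/100]
  30 → break 2  [load 90/100]
  30 → break 4  [load 90/100]
4 commercial breaks opened.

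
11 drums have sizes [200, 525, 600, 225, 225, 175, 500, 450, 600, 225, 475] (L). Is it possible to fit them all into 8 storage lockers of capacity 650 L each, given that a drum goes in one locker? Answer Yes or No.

Yes

A valid assignment using 8 storage lockers:
  locker 1: 600 = 600
  locker 2: 600 = 600
  locker 3: 525 = 525
  locker 4: 500 = 500
  locker 5: 475 + 175 = 650
  locker 6: 450 + 200 = 650
  locker 7: 225 + 225 = 450
  locker 8: 225 = 225
Every load is within 650 L, so 8 storage lockers suffice.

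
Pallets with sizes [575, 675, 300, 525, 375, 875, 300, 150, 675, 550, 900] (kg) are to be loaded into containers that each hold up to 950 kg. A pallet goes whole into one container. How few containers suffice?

7

Total = 900 + 875 + 675 + 675 + 575 + 550 + 525 + 375 + 300 + 300 + 150 = 5900 kg.
Lower bound: ⌈5900/950⌉ = 7 containers.
A packing using 7 containers:
  container 1: 900 = 900
  container 2: 875 = 875
  container 3: 675 + 150 = 825
  container 4: 675 = 675
  container 5: 575 + 375 = 950
  container 6: 550 + 300 = 850
  container 7: 525 + 300 = 825
This matches the lower bound, so 7 is optimal.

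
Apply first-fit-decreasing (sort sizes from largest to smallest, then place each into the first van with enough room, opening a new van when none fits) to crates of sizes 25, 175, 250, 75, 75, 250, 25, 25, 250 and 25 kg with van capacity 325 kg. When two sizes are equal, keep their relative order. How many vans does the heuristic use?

Sorted descending: 250, 250, 250, 175, 75, 75, 25, 25, 25, 25.
  250 → van 1 (new)  [load 250/325]
  250 → van 2 (new)  [load 250/325]
  250 → van 3 (new)  [load 250/325]
  175 → van 4 (new)  [load 175/325]
  75 → van 1  [load 325/325]
  75 → van 2  [load 325/325]
  25 → van 3  [load 275/325]
  25 → van 3  [load 300/325]
  25 → van 3  [load 325/325]
  25 → van 4  [load 200/325]
4 vans opened.

4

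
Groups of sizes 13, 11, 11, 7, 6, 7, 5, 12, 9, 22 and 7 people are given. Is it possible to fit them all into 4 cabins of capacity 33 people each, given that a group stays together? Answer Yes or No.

A valid assignment using 4 cabins:
  cabin 1: 22 + 11 = 33
  cabin 2: 13 + 12 + 7 = 32
  cabin 3: 11 + 9 + 7 + 6 = 33
  cabin 4: 7 + 5 = 12
Every load is within 33 people, so 4 cabins suffice.

Yes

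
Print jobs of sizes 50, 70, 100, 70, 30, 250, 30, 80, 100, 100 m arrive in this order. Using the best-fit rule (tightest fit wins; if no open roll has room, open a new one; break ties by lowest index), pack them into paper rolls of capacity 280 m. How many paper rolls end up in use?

4

  50 → roll 1 (new)  [load 50/280]
  70 → roll 1  [load 120/280]
  100 → roll 1  [load 220/280]
  70 → roll 2 (new)  [load 70/280]
  30 → roll 1  [load 250/280]
  250 → roll 3 (new)  [load 250/280]
  30 → roll 1  [load 280/280]
  80 → roll 2  [load 150/280]
  100 → roll 2  [load 250/280]
  100 → roll 4 (new)  [load 100/280]
4 paper rolls opened.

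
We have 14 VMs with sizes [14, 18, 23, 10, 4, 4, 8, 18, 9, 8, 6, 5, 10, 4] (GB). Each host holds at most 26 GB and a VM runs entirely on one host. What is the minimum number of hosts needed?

6

Total = 23 + 18 + 18 + 14 + 10 + 10 + 9 + 8 + 8 + 6 + 5 + 4 + 4 + 4 = 141 GB.
Lower bound: ⌈141/26⌉ = 6 hosts.
A packing using 6 hosts:
  host 1: 23 = 23
  host 2: 18 + 8 = 26
  host 3: 18 + 8 = 26
  host 4: 14 + 10 = 24
  host 5: 10 + 9 + 6 = 25
  host 6: 5 + 4 + 4 + 4 = 17
This matches the lower bound, so 6 is optimal.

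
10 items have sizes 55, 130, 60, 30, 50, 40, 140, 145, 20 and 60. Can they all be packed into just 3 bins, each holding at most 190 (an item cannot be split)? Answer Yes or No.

No

Total = 730; ⌈730/190⌉ = 4.
At least 4 bins are required, but only 3 are allowed.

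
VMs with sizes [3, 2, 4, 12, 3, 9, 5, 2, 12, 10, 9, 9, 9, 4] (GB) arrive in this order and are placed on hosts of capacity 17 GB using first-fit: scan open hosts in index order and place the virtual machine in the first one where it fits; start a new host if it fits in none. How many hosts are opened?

8

  3 → host 1 (new)  [load 3/17]
  2 → host 1  [load 5/17]
  4 → host 1  [load 9/17]
  12 → host 2 (new)  [load 12/17]
  3 → host 1  [load 12/17]
  9 → host 3 (new)  [load 9/17]
  5 → host 1  [load 17/17]
  2 → host 2  [load 14/17]
  12 → host 4 (new)  [load 12/17]
  10 → host 5 (new)  [load 10/17]
  9 → host 6 (new)  [load 9/17]
  9 → host 7 (new)  [load 9/17]
  9 → host 8 (new)  [load 9/17]
  4 → host 3  [load 13/17]
8 hosts opened.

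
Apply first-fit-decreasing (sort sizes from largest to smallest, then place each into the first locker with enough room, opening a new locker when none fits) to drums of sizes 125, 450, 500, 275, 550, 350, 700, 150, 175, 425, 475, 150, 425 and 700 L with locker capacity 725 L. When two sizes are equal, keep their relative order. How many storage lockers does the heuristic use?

Sorted descending: 700, 700, 550, 500, 475, 450, 425, 425, 350, 275, 175, 150, 150, 125.
  700 → locker 1 (new)  [load 700/725]
  700 → locker 2 (new)  [load 700/725]
  550 → locker 3 (new)  [load 550/725]
  500 → locker 4 (new)  [load 500/725]
  475 → locker 5 (new)  [load 475/725]
  450 → locker 6 (new)  [load 450/725]
  425 → locker 7 (new)  [load 425/725]
  425 → locker 8 (new)  [load 425/725]
  350 → locker 9 (new)  [load 350/725]
  275 → locker 6  [load 725/725]
  175 → locker 3  [load 725/725]
  150 → locker 4  [load 650/725]
  150 → locker 5  [load 625/725]
  125 → locker 7  [load 550/725]
9 storage lockers opened.

9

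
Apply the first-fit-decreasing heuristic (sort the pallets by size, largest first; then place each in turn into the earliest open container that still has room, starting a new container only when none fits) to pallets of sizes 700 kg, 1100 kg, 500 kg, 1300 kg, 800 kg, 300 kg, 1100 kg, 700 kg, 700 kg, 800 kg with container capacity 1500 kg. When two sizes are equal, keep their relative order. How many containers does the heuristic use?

Sorted descending: 1300, 1100, 1100, 800, 800, 700, 700, 700, 500, 300.
  1300 → container 1 (new)  [load 1300/1500]
  1100 → container 2 (new)  [load 1100/1500]
  1100 → container 3 (new)  [load 1100/1500]
  800 → container 4 (new)  [load 800/1500]
  800 → container 5 (new)  [load 800/1500]
  700 → container 4  [load 1500/1500]
  700 → container 5  [load 1500/1500]
  700 → container 6 (new)  [load 700/1500]
  500 → container 6  [load 1200/1500]
  300 → container 2  [load 1400/1500]
6 containers opened.

6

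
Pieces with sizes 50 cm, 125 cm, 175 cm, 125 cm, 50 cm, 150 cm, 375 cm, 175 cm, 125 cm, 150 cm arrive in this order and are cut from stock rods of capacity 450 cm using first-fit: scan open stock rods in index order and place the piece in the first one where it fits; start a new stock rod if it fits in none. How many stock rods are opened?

4

  50 → stock rod 1 (new)  [load 50/450]
  125 → stock rod 1  [load 175/450]
  175 → stock rod 1  [load 350/450]
  125 → stock rod 2 (new)  [load 125/450]
  50 → stock rod 1  [load 400/450]
  150 → stock rod 2  [load 275/450]
  375 → stock rod 3 (new)  [load 375/450]
  175 → stock rod 2  [load 450/450]
  125 → stock rod 4 (new)  [load 125/450]
  150 → stock rod 4  [load 275/450]
4 stock rods opened.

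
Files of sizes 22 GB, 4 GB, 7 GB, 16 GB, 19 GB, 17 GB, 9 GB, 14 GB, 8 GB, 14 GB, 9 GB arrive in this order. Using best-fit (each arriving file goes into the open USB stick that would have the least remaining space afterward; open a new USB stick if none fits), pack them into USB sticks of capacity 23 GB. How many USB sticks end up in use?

  22 → USB stick 1 (new)  [load 22/23]
  4 → USB stick 2 (new)  [load 4/23]
  7 → USB stick 2  [load 11/23]
  16 → USB stick 3 (new)  [load 16/23]
  19 → USB stick 4 (new)  [load 19/23]
  17 → USB stick 5 (new)  [load 17/23]
  9 → USB stick 2  [load 20/23]
  14 → USB stick 6 (new)  [load 14/23]
  8 → USB stick 6  [load 22/23]
  14 → USB stick 7 (new)  [load 14/23]
  9 → USB stick 7  [load 23/23]
7 USB sticks opened.

7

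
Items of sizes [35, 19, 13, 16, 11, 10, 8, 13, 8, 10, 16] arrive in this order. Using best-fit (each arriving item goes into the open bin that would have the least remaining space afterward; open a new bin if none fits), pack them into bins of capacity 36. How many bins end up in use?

  35 → bin 1 (new)  [load 35/36]
  19 → bin 2 (new)  [load 19/36]
  13 → bin 2  [load 32/36]
  16 → bin 3 (new)  [load 16/36]
  11 → bin 3  [load 27/36]
  10 → bin 4 (new)  [load 10/36]
  8 → bin 3  [load 35/36]
  13 → bin 4  [load 23/36]
  8 → bin 4  [load 31/36]
  10 → bin 5 (new)  [load 10/36]
  16 → bin 5  [load 26/36]
5 bins opened.

5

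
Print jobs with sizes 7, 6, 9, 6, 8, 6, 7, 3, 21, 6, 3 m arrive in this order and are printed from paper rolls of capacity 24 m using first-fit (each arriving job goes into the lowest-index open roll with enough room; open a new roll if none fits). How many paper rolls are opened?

  7 → roll 1 (new)  [load 7/24]
  6 → roll 1  [load 13/24]
  9 → roll 1  [load 22/24]
  6 → roll 2 (new)  [load 6/24]
  8 → roll 2  [load 14/24]
  6 → roll 2  [load 20/24]
  7 → roll 3 (new)  [load 7/24]
  3 → roll 2  [load 23/24]
  21 → roll 4 (new)  [load 21/24]
  6 → roll 3  [load 13/24]
  3 → roll 3  [load 16/24]
4 paper rolls opened.

4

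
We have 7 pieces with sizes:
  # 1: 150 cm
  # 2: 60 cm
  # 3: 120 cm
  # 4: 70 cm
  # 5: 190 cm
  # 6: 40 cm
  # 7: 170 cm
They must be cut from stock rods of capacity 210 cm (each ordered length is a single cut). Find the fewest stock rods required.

Total = 190 + 170 + 150 + 120 + 70 + 60 + 40 = 800 cm.
Lower bound: ⌈800/210⌉ = 4 stock rods.
A packing using 4 stock rods:
  stock rod 1: 190 = 190
  stock rod 2: 170 + 40 = 210
  stock rod 3: 150 + 60 = 210
  stock rod 4: 120 + 70 = 190
This matches the lower bound, so 4 is optimal.

4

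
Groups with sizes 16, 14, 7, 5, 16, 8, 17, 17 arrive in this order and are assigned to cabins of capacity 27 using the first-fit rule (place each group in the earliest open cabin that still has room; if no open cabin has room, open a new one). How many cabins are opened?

5

  16 → cabin 1 (new)  [load 16/27]
  14 → cabin 2 (new)  [load 14/27]
  7 → cabin 1  [load 23/27]
  5 → cabin 2  [load 19/27]
  16 → cabin 3 (new)  [load 16/27]
  8 → cabin 2  [load 27/27]
  17 → cabin 4 (new)  [load 17/27]
  17 → cabin 5 (new)  [load 17/27]
5 cabins opened.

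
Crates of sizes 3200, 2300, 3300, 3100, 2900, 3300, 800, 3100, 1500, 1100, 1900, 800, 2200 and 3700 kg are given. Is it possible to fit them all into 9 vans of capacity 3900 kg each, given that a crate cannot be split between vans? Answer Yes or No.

Total = 33200 kg; ⌈33200/3900⌉ = 9.
The bound of 9 does not rule out 9, but exhaustive search shows no assignment into 9 vans of capacity 3900 kg exists — the minimum is 10.

No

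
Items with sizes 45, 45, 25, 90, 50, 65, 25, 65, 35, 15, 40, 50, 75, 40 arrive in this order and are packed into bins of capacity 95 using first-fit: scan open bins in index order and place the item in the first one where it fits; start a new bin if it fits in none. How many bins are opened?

  45 → bin 1 (new)  [load 45/95]
  45 → bin 1  [load 90/95]
  25 → bin 2 (new)  [load 25/95]
  90 → bin 3 (new)  [load 90/95]
  50 → bin 2  [load 75/95]
  65 → bin 4 (new)  [load 65/95]
  25 → bin 4  [load 90/95]
  65 → bin 5 (new)  [load 65/95]
  35 → bin 6 (new)  [load 35/95]
  15 → bin 2  [load 90/95]
  40 → bin 6  [load 75/95]
  50 → bin 7 (new)  [load 50/95]
  75 → bin 8 (new)  [load 75/95]
  40 → bin 7  [load 90/95]
8 bins opened.

8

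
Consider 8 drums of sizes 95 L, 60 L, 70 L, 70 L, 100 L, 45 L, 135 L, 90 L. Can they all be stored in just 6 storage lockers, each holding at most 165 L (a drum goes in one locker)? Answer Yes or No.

Yes

A valid assignment using 5 storage lockers:
  locker 1: 135 = 135
  locker 2: 100 + 60 = 160
  locker 3: 95 + 70 = 165
  locker 4: 90 + 70 = 160
  locker 5: 45 = 45
That uses only 5 ≤ 6, so 6 storage lockers are enough.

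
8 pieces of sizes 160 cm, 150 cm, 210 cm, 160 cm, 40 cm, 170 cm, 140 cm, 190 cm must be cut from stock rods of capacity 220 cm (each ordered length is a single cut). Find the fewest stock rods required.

7

Total = 210 + 190 + 170 + 160 + 160 + 150 + 140 + 40 = 1220 cm.
Lower bound: ⌈1220/220⌉ = 6 stock rods.
Also, 7 pieces each exceed 110 cm, and no two of those can share a stock rod, so at least 7 stock rods are needed.
A packing using 7 stock rods:
  stock rod 1: 210 = 210
  stock rod 2: 190 = 190
  stock rod 3: 170 + 40 = 210
  stock rod 4: 160 = 160
  stock rod 5: 160 = 160
  stock rod 6: 150 = 150
  stock rod 7: 140 = 140
This matches the lower bound, so 7 is optimal.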